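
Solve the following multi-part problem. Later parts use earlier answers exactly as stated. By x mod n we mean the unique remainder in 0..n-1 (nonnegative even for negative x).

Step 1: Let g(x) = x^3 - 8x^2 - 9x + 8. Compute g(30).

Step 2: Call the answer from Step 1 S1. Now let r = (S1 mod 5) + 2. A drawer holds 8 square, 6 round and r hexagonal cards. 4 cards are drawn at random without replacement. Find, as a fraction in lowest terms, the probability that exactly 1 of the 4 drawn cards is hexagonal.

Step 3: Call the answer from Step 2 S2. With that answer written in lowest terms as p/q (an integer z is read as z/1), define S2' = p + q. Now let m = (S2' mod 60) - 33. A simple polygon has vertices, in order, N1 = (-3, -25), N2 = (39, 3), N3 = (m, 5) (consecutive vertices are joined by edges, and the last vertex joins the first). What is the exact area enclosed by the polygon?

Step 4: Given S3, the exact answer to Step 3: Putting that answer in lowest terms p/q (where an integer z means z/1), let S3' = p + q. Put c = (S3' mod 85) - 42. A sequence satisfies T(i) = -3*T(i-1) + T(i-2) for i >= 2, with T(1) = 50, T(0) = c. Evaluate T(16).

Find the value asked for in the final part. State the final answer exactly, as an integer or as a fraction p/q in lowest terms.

-3318841250

Step 1: 1*(30)^3 - 8*(30)^2 - 9*(30)^1 + 8 = (27000) + (-7200) + (-270) + (8) = 19538; answer 19538
Step 2: S1 = 19538; r = 5; total draws C(19,4) = 3876; favorable C(5,1)*C(14,3) = 1820; P = 455/969; answer 455/969
Step 3: S2 = 455/969; threaded value p + q = 1424; m = 11; cross terms: (-3*3 - 39*-25)=966, (39*5 - 11*3)=162, (11*-25 - -3*5)=-260; twice the area = |868| = 868; area = 434; answer 434
Step 4: S3 = 434; threaded value p + q = 435; c = -32; T(2) = -3*(50) + 1*(-32) = -182; iterating: T(2)=-182, T(3)=596, T(4)=-1970, T(5)=6506, T(6)=-21488, T(7)=70970, T(8)=-234398, T(9)=774164, T(10)=-2556890, T(11)=8444834, T(12)=-27891392, T(13)=92119010, T(14)=-304248422, T(15)=1004864276, T(16)=-3318841250; answer -3318841250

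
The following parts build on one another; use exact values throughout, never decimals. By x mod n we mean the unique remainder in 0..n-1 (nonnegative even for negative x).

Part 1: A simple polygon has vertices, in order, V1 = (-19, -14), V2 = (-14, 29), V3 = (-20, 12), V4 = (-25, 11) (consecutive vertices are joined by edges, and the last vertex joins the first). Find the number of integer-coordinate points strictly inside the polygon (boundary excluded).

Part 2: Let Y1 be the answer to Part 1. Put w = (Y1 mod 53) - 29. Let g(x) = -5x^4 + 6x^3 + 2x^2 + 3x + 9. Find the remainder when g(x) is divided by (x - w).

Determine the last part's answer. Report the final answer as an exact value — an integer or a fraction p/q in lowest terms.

-302535

Part 1: cross terms: (-19*29 - -14*-14)=-747, (-14*12 - -20*29)=412, (-20*11 - -25*12)=80, (-25*-14 - -19*11)=559; twice the area = |304| = 304; area = 152; boundary points = 1 + 1 + 1 + 1 = 4; strictly interior points = area - boundary/2 + 1 = 151; answer 151
Part 2: Y1 = 151; w = 16; remainder = value at the root: -5*(16)^4 + 6*(16)^3 + 2*(16)^2 + 3*(16)^1 + 9 = (-327680) + (24576) + (512) + (48) + (9) = -302535; answer -302535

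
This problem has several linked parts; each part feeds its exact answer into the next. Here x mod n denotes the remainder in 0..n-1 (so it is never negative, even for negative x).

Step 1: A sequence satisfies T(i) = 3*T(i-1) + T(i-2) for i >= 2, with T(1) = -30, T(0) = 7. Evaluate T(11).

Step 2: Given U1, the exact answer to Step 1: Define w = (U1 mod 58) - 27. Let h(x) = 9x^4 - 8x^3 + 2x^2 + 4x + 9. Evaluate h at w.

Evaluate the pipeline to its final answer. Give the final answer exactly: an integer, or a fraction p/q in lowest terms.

Step 1: T(2) = 3*(-30) + 1*(7) = -83; iterating: T(2)=-83, T(3)=-279, T(4)=-920, T(5)=-3039, T(6)=-10037, T(7)=-33150, T(8)=-109487, T(9)=-361611, T(10)=-1194320, T(11)=-3944571; answer -3944571
Step 2: U1 = -3944571; w = -18; 9*(-18)^4 - 8*(-18)^3 + 2*(-18)^2 + 4*(-18)^1 + 9 = (944784) + (46656) + (648) + (-72) + (9) = 992025; answer 992025

992025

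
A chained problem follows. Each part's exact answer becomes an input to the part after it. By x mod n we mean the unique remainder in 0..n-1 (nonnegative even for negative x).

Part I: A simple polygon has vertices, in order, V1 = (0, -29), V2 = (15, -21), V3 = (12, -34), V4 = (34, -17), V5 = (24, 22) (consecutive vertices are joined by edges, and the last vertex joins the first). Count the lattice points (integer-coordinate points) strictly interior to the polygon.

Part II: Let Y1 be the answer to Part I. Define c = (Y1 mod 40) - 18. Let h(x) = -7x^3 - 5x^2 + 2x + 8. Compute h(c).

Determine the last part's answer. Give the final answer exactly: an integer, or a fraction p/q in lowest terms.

Part I: cross terms: (0*-21 - 15*-29)=435, (15*-34 - 12*-21)=-258, (12*-17 - 34*-34)=952, (34*22 - 24*-17)=1156, (24*-29 - 0*22)=-696; twice the area = |1589| = 1589; area = 1589/2; boundary points = 1 + 1 + 1 + 1 + 3 = 7; strictly interior points = area - boundary/2 + 1 = 792; answer 792
Part II: Y1 = 792; c = 14; -7*(14)^3 - 5*(14)^2 + 2*(14)^1 + 8 = (-19208) + (-980) + (28) + (8) = -20152; answer -20152

-20152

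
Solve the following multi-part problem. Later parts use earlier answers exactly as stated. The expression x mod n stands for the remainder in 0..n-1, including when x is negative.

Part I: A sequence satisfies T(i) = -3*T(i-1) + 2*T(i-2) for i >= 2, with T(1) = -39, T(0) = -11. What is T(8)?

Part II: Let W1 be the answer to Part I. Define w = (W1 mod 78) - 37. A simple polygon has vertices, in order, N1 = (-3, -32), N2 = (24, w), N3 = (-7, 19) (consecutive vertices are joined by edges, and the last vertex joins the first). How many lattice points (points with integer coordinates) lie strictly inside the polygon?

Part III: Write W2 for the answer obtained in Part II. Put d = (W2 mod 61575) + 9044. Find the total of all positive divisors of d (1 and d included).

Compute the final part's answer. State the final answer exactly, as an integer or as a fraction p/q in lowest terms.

23436

Part I: T(2) = -3*(-39) + 2*(-11) = 95; iterating: T(2)=95, T(3)=-363, T(4)=1279, T(5)=-4563, T(6)=16247, T(7)=-57867, T(8)=206095; answer 206095
Part II: W1 = 206095; w = -18; cross terms: (-3*-18 - 24*-32)=822, (24*19 - -7*-18)=330, (-7*-32 - -3*19)=281; twice the area = |1433| = 1433; area = 1433/2; boundary points = 1 + 1 + 1 = 3; strictly interior points = area - boundary/2 + 1 = 716; answer 716
Part III: W2 = 716; d = 9760; 9760 = 2^5 * 5 * 61; sigma = (1 + 2 + 4 + 8 + 16 + 32) * (1 + 5) * (1 + 61) = 63 * 6 * 62 = 23436; answer 23436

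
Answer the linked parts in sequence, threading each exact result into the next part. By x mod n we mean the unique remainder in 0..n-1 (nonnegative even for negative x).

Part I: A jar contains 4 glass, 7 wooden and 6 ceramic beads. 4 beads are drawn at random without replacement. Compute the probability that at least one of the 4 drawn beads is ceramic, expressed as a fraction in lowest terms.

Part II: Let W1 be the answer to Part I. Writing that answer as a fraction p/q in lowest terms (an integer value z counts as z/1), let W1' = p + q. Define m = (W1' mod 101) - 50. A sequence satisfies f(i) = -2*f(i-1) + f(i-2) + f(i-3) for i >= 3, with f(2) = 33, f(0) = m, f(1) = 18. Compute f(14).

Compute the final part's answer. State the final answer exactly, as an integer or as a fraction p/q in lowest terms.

Part I: total draws C(17,4) = 2380; complement C(11,4) = 330; favorable 2380 - 330 = 2050; P = 205/238; answer 205/238
Part II: W1 = 205/238; threaded value p + q = 443; m = -11; f(3) = -2*(33) + 1*(18) + 1*(-11) = -59; iterating: f(3)=-59, f(4)=169, f(5)=-364, f(6)=838, f(7)=-1871, f(8)=4216, f(9)=-9465, f(10)=21275, f(11)=-47799, f(12)=107408, f(13)=-241340, f(14)=542289; answer 542289

542289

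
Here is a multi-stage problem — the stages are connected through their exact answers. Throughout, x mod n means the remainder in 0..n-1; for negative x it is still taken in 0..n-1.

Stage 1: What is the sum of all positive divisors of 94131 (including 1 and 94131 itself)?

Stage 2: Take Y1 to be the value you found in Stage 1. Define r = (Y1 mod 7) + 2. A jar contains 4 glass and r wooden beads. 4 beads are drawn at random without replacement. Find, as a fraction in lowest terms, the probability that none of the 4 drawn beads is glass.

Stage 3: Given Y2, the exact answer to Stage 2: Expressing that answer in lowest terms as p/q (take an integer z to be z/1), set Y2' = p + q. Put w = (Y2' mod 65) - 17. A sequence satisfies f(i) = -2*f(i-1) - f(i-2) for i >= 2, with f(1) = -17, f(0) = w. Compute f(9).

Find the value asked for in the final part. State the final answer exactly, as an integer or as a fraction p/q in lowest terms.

Stage 1: 94131 = 3^2 * 10459; sigma = (1 + 3 + 9) * (1 + 10459) = 13 * 10460 = 135980; answer 135980
Stage 2: Y1 = 135980; r = 7; total draws C(11,4) = 330; favorable C(7,4) = 35; P = 7/66; answer 7/66
Stage 3: Y2 = 7/66; threaded value p + q = 73; w = -9; f(2) = -2*(-17) - 1*(-9) = 43; iterating: f(2)=43, f(3)=-69, f(4)=95, f(5)=-121, f(6)=147, f(7)=-173, f(8)=199, f(9)=-225; answer -225

-225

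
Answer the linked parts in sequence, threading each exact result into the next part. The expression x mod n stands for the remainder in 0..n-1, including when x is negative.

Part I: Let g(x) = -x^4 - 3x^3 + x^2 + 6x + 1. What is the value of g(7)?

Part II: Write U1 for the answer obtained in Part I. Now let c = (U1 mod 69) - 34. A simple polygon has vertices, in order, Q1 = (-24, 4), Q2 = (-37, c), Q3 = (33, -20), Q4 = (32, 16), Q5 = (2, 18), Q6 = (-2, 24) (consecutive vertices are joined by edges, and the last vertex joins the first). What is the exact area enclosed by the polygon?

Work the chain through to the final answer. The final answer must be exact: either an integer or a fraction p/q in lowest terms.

2739/2

Part I: -1*(7)^4 - 3*(7)^3 + 1*(7)^2 + 6*(7)^1 + 1 = (-2401) + (-1029) + (49) + (42) + (1) = -3338; answer -3338
Part II: U1 = -3338; c = 9; cross terms: (-24*9 - -37*4)=-68, (-37*-20 - 33*9)=443, (33*16 - 32*-20)=1168, (32*18 - 2*16)=544, (2*24 - -2*18)=84, (-2*4 - -24*24)=568; twice the area = |2739| = 2739; area = 2739/2; answer 2739/2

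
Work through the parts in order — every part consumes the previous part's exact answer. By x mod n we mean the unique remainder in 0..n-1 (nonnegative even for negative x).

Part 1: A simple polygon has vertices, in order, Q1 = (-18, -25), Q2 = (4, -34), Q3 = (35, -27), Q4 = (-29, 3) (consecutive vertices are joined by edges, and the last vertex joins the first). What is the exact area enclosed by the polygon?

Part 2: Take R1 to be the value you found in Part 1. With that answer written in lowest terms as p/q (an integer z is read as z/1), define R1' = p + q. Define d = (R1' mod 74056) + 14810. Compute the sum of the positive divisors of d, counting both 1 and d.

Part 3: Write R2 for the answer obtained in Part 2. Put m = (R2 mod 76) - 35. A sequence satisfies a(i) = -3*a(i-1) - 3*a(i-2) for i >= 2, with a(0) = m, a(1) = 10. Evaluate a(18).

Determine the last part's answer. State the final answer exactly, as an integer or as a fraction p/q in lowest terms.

Part 1: cross terms: (-18*-34 - 4*-25)=712, (4*-27 - 35*-34)=1082, (35*3 - -29*-27)=-678, (-29*-25 - -18*3)=779; twice the area = |1895| = 1895; area = 1895/2; answer 1895/2
Part 2: R1 = 1895/2; threaded value p + q = 1897; d = 16707; 16707 = 3 * 5569; sigma = (1 + 3) * (1 + 5569) = 4 * 5570 = 22280; answer 22280
Part 3: R2 = 22280; m = -23; a(2) = -3*(10) - 3*(-23) = 39; iterating: a(2)=39, a(3)=-147, a(4)=324, a(5)=-531, a(6)=621, a(7)=-270, a(8)=-1053, a(9)=3969, a(10)=-8748, a(11)=14337, a(12)=-16767, a(13)=7290, a(14)=28431, a(15)=-107163, a(16)=236196, a(17)=-387099, a(18)=452709; answer 452709

452709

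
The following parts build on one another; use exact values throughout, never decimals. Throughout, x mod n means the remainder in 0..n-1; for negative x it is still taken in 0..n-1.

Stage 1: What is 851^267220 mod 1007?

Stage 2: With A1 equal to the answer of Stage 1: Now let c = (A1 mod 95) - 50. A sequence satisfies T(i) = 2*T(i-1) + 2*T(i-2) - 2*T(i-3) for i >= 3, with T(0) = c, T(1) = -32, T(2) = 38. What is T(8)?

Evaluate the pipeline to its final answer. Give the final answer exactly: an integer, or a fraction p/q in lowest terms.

Stage 1: squarings mod 1007: 851^1=851, 851^2=168, 851^4=28, 851^8=784, 851^16=386, 851^32=967, 851^64=593, 851^128=206, 851^256=142, 851^512=24, 851^1024=576, 851^2048=473, 851^4096=175, 851^8192=415, 851^16384=28, 851^32768=784, 851^65536=386, 851^131072=967, 851^262144=593; 851^267220 = 851^4 * 851^16 * 851^64 * 851^128 * 851^256 * 851^512 * 851^4096 * 851^262144 = 289 (mod 1007); answer 289
Stage 2: A1 = 289; c = -46; T(3) = 2*(38) + 2*(-32) - 2*(-46) = 104; iterating: T(3)=104, T(4)=348, T(5)=828, T(6)=2144, T(7)=5248, T(8)=13128; answer 13128

13128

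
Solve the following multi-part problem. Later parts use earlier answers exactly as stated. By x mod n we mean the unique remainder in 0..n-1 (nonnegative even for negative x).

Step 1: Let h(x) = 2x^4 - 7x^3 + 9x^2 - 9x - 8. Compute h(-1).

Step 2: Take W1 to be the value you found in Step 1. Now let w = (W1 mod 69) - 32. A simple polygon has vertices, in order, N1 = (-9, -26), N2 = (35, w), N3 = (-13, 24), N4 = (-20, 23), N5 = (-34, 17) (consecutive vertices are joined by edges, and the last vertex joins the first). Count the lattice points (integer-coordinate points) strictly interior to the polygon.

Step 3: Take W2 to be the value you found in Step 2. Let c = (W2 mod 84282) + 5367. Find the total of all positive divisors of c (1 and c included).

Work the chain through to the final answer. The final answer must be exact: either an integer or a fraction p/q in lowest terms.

Step 1: 2*(-1)^4 - 7*(-1)^3 + 9*(-1)^2 - 9*(-1)^1 - 8 = (2) + (7) + (9) + (9) + (-8) = 19; answer 19
Step 2: W1 = 19; w = -13; cross terms: (-9*-13 - 35*-26)=1027, (35*24 - -13*-13)=671, (-13*23 - -20*24)=181, (-20*17 - -34*23)=442, (-34*-26 - -9*17)=1037; twice the area = |3358| = 3358; area = 1679; boundary points = 1 + 1 + 1 + 2 + 1 = 6; strictly interior points = area - boundary/2 + 1 = 1677; answer 1677
Step 3: W2 = 1677; c = 7044; 7044 = 2^2 * 3 * 587; sigma = (1 + 2 + 4) * (1 + 3) * (1 + 587) = 7 * 4 * 588 = 16464; answer 16464

16464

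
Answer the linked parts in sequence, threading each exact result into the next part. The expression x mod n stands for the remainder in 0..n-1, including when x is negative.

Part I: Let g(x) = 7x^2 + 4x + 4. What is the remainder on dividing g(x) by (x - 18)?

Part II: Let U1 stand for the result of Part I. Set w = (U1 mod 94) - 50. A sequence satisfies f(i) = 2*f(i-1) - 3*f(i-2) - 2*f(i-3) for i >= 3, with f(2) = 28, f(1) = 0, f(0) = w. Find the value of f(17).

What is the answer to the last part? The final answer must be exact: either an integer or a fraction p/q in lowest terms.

-801364

Part I: remainder = value at the root: 7*(18)^2 + 4*(18)^1 + 4 = (2268) + (72) + (4) = 2344; answer 2344
Part II: U1 = 2344; w = 38; f(3) = 2*(28) - 3*(0) - 2*(38) = -20; iterating: f(3)=-20, f(4)=-124, f(5)=-244, f(6)=-76, f(7)=828, f(8)=2372, f(9)=2412, f(10)=-3948, f(11)=-19876, f(12)=-32732, f(13)=2060, f(14)=142068, f(15)=343420, f(16)=256516, f(17)=-801364; answer -801364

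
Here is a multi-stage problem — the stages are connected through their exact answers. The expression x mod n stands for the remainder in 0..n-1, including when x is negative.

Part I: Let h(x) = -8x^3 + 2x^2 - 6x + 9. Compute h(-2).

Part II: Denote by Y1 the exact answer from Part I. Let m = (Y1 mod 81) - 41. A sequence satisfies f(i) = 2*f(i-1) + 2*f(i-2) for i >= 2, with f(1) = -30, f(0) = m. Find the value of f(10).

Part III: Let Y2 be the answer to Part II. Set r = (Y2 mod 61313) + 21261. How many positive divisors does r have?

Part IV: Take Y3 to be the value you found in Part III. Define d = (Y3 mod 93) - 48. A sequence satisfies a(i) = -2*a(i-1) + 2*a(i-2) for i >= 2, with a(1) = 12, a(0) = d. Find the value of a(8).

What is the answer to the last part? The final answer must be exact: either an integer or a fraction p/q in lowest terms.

Part I: -8*(-2)^3 + 2*(-2)^2 - 6*(-2)^1 + 9 = (64) + (8) + (12) + (9) = 93; answer 93
Part II: Y1 = 93; m = -29; f(2) = 2*(-30) + 2*(-29) = -118; iterating: f(2)=-118, f(3)=-296, f(4)=-828, f(5)=-2248, f(6)=-6152, f(7)=-16800, f(8)=-45904, f(9)=-125408, f(10)=-342624; answer -342624
Part III: Y2 = -342624; r = 46515; 46515 = 3 * 5 * 7 * 443; number of divisors = (1+1) * (1+1) * (1+1) * (1+1) = 16; answer 16
Part IV: Y3 = 16; d = -32; a(2) = -2*(12) + 2*(-32) = -88; iterating: a(2)=-88, a(3)=200, a(4)=-576, a(5)=1552, a(6)=-4256, a(7)=11616, a(8)=-31744; answer -31744

-31744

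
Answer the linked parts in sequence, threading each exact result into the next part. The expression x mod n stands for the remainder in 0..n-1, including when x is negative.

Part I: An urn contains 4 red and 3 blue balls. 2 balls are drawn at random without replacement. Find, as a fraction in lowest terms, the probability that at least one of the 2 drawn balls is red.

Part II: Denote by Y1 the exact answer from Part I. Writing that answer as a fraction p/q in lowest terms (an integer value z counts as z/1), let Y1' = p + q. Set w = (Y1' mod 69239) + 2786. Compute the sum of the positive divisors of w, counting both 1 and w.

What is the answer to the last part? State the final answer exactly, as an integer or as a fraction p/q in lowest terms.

Part I: total draws C(7,2) = 21; complement C(3,2) = 3; favorable 21 - 3 = 18; P = 6/7; answer 6/7
Part II: Y1 = 6/7; threaded value p + q = 13; w = 2799; 2799 = 3^2 * 311; sigma = (1 + 3 + 9) * (1 + 311) = 13 * 312 = 4056; answer 4056

4056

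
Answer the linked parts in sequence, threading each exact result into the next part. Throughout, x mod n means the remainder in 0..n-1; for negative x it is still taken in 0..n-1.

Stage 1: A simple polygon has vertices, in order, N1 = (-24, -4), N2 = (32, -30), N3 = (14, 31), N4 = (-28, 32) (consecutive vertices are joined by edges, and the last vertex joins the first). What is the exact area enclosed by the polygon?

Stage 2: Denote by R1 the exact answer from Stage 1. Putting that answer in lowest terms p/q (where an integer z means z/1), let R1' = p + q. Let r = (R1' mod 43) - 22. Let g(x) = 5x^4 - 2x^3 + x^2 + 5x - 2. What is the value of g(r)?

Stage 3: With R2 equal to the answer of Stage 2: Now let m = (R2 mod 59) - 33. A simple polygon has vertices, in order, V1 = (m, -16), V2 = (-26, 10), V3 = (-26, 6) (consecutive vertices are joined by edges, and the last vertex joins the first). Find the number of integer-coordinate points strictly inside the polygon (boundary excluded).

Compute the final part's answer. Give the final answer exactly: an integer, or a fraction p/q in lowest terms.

5

Stage 1: cross terms: (-24*-30 - 32*-4)=848, (32*31 - 14*-30)=1412, (14*32 - -28*31)=1316, (-28*-4 - -24*32)=880; twice the area = |4456| = 4456; area = 2228; answer 2228
Stage 2: R1 = 2228; threaded value p + q = 2229; r = 14; 5*(14)^4 - 2*(14)^3 + 1*(14)^2 + 5*(14)^1 - 2 = (192080) + (-5488) + (196) + (70) + (-2) = 186856; answer 186856
Stage 3: R2 = 186856; m = -30; cross terms: (-30*10 - -26*-16)=-716, (-26*6 - -26*10)=104, (-26*-16 - -30*6)=596; twice the area = |-16| = 16; area = 8; boundary points = 2 + 4 + 2 = 8; strictly interior points = area - boundary/2 + 1 = 5; answer 5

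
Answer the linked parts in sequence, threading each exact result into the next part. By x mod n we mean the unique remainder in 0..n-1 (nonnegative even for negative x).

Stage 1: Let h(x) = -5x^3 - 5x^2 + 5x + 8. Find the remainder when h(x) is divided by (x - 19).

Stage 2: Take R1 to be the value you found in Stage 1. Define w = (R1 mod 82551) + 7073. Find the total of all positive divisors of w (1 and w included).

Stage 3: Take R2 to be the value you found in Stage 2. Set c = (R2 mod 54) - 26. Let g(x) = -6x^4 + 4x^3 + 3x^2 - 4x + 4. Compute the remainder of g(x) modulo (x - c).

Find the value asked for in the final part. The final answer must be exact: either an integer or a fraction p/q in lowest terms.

Stage 1: remainder = value at the root: -5*(19)^3 - 5*(19)^2 + 5*(19)^1 + 8 = (-34295) + (-1805) + (95) + (8) = -35997; answer -35997
Stage 2: R1 = -35997; w = 53627; 53627 = 7 * 47 * 163; sigma = (1 + 7) * (1 + 47) * (1 + 163) = 8 * 48 * 164 = 62976; answer 62976
Stage 3: R2 = 62976; c = -14; remainder = value at the root: -6*(-14)^4 + 4*(-14)^3 + 3*(-14)^2 - 4*(-14)^1 + 4 = (-230496) + (-10976) + (588) + (56) + (4) = -240824; answer -240824

-240824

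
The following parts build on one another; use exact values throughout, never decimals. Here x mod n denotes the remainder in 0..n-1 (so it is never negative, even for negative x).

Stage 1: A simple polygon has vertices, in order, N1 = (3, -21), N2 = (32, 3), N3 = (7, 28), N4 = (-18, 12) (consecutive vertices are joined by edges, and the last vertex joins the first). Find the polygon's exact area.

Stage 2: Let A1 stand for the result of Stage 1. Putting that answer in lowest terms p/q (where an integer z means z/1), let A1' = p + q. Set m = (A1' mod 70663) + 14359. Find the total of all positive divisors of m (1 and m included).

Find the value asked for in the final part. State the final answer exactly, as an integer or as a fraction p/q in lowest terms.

23808

Stage 1: cross terms: (3*3 - 32*-21)=681, (32*28 - 7*3)=875, (7*12 - -18*28)=588, (-18*-21 - 3*12)=342; twice the area = |2486| = 2486; area = 1243; answer 1243
Stage 2: A1 = 1243; threaded value p + q = 1244; m = 15603; 15603 = 3 * 7 * 743; sigma = (1 + 3) * (1 + 7) * (1 + 743) = 4 * 8 * 744 = 23808; answer 23808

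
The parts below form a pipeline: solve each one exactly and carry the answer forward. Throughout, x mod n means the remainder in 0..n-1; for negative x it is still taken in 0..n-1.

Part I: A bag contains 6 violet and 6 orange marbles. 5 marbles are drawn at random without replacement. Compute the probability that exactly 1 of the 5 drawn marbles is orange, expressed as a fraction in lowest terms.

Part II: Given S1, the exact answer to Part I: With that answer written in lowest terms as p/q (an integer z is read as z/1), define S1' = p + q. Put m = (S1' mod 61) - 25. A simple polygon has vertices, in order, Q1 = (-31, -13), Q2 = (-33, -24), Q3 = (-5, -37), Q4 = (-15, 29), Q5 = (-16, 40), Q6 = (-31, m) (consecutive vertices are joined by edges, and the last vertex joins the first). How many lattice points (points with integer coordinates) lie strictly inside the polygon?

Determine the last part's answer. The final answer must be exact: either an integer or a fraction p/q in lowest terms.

Part I: total draws C(12,5) = 792; favorable C(6,1)*C(6,4) = 90; P = 5/44; answer 5/44
Part II: S1 = 5/44; threaded value p + q = 49; m = 24; cross terms: (-31*-24 - -33*-13)=315, (-33*-37 - -5*-24)=1101, (-5*29 - -15*-37)=-700, (-15*40 - -16*29)=-136, (-16*24 - -31*40)=856, (-31*-13 - -31*24)=1147; twice the area = |2583| = 2583; area = 2583/2; boundary points = 1 + 1 + 2 + 1 + 1 + 37 = 43; strictly interior points = area - boundary/2 + 1 = 1271; answer 1271

1271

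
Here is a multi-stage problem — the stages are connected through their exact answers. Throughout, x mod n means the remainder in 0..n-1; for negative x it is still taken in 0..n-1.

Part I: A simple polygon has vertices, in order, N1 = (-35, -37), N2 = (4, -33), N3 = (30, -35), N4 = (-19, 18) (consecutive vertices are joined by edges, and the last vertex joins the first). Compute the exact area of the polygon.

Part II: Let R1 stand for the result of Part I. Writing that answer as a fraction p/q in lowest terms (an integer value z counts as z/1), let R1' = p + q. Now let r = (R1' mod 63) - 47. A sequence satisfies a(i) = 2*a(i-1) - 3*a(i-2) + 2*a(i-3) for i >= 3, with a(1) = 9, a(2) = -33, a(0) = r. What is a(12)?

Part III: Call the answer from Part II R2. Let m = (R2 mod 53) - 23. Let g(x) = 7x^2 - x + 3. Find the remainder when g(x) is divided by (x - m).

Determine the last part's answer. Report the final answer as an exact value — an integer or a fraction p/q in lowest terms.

Part I: cross terms: (-35*-33 - 4*-37)=1303, (4*-35 - 30*-33)=850, (30*18 - -19*-35)=-125, (-19*-37 - -35*18)=1333; twice the area = |3361| = 3361; area = 3361/2; answer 3361/2
Part II: R1 = 3361/2; threaded value p + q = 3363; r = -23; a(3) = 2*(-33) - 3*(9) + 2*(-23) = -139; iterating: a(3)=-139, a(4)=-161, a(5)=29, a(6)=263, a(7)=117, a(8)=-497, a(9)=-819, a(10)=87, a(11)=1637, a(12)=1375; answer 1375
Part III: R2 = 1375; m = 27; remainder = value at the root: 7*(27)^2 - 1*(27)^1 + 3 = (5103) + (-27) + (3) = 5079; answer 5079

5079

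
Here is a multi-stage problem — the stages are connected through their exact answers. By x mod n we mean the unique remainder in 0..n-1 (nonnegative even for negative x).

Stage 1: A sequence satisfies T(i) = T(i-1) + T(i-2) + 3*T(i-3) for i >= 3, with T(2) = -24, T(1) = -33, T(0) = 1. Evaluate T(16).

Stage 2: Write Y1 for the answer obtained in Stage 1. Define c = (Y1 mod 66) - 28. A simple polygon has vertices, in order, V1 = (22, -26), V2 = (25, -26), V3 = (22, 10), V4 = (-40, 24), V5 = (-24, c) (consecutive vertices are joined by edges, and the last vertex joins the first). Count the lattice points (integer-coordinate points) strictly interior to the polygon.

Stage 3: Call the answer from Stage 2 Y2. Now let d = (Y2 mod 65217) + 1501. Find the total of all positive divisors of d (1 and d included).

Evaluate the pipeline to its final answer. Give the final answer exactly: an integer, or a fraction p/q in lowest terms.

Stage 1: T(3) = 1*(-24) + 1*(-33) + 3*(1) = -54; iterating: T(3)=-54, T(4)=-177, T(5)=-303, T(6)=-642, T(7)=-1476, T(8)=-3027, T(9)=-6429, T(10)=-13884, T(11)=-29394, T(12)=-62565, T(13)=-133611, T(14)=-284358, T(15)=-605664, T(16)=-1290855; answer -1290855
Stage 2: Y1 = -1290855; c = 11; cross terms: (22*-26 - 25*-26)=78, (25*10 - 22*-26)=822, (22*24 - -40*10)=928, (-40*11 - -24*24)=136, (-24*-26 - 22*11)=382; twice the area = |2346| = 2346; area = 1173; boundary points = 3 + 3 + 2 + 1 + 1 = 10; strictly interior points = area - boundary/2 + 1 = 1169; answer 1169
Stage 3: Y2 = 1169; d = 2670; 2670 = 2 * 3 * 5 * 89; sigma = (1 + 2) * (1 + 3) * (1 + 5) * (1 + 89) = 3 * 4 * 6 * 90 = 6480; answer 6480

6480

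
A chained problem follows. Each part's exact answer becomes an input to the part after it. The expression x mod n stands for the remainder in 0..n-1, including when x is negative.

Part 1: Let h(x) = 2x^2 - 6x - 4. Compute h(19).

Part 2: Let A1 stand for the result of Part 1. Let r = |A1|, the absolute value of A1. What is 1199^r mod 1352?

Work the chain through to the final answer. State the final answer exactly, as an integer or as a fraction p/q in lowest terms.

Part 1: 2*(19)^2 - 6*(19)^1 - 4 = (722) + (-114) + (-4) = 604; answer 604
Part 2: A1 = 604; r = 604; squarings mod 1352: 1199^1=1199, 1199^2=425, 1199^4=809, 1199^8=113, 1199^16=601, 1199^32=217, 1199^64=1121, 1199^128=633, 1199^256=497, 1199^512=945; 1199^604 = 1199^4 * 1199^8 * 1199^16 * 1199^64 * 1199^512 = 1225 (mod 1352); answer 1225

1225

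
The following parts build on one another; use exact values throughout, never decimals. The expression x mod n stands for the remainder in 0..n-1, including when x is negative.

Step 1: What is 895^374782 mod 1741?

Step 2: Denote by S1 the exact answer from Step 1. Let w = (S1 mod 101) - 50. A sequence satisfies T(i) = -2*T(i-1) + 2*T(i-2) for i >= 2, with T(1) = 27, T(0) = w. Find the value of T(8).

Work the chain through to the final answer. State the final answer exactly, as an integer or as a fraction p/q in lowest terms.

Step 1: squarings mod 1741: 895^1=895, 895^2=165, 895^4=1110, 895^8=1213, 895^16=224, 895^32=1428, 895^64=473, 895^128=881, 895^256=1416, 895^512=1165, 895^1024=986, 895^2048=718, 895^4096=188, 895^8192=524, 895^16384=1239, 895^32768=1300, 895^65536=1230, 895^131072=1712, 895^262144=841; 895^374782 = 895^2 * 895^4 * 895^8 * 895^16 * 895^32 * 895^64 * 895^128 * 895^256 * 895^512 * 895^1024 * 895^4096 * 895^8192 * 895^32768 * 895^65536 * 895^262144 = 1053 (mod 1741); answer 1053
Step 2: S1 = 1053; w = -7; T(2) = -2*(27) + 2*(-7) = -68; iterating: T(2)=-68, T(3)=190, T(4)=-516, T(5)=1412, T(6)=-3856, T(7)=10536, T(8)=-28784; answer -28784

-28784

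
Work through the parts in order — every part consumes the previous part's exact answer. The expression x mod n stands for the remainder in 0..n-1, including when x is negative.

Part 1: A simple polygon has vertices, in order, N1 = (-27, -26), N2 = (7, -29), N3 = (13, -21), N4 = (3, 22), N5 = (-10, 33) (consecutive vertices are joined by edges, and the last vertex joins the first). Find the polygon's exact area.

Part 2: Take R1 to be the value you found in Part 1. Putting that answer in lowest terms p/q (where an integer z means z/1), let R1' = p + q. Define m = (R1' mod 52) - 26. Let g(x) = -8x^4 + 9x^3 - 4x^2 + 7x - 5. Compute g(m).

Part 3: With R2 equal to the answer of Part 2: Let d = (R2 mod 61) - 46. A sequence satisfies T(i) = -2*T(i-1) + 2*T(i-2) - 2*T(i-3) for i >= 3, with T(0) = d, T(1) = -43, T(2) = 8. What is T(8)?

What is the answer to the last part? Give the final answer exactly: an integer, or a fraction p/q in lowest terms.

9848

Part 1: cross terms: (-27*-29 - 7*-26)=965, (7*-21 - 13*-29)=230, (13*22 - 3*-21)=349, (3*33 - -10*22)=319, (-10*-26 - -27*33)=1151; twice the area = |3014| = 3014; area = 1507; answer 1507
Part 2: R1 = 1507; threaded value p + q = 1508; m = -26; -8*(-26)^4 + 9*(-26)^3 - 4*(-26)^2 + 7*(-26)^1 - 5 = (-3655808) + (-158184) + (-2704) + (-182) + (-5) = -3816883; answer -3816883
Part 3: R2 = -3816883; d = -37; T(3) = -2*(8) + 2*(-43) - 2*(-37) = -28; iterating: T(3)=-28, T(4)=158, T(5)=-388, T(6)=1148, T(7)=-3388, T(8)=9848; answer 9848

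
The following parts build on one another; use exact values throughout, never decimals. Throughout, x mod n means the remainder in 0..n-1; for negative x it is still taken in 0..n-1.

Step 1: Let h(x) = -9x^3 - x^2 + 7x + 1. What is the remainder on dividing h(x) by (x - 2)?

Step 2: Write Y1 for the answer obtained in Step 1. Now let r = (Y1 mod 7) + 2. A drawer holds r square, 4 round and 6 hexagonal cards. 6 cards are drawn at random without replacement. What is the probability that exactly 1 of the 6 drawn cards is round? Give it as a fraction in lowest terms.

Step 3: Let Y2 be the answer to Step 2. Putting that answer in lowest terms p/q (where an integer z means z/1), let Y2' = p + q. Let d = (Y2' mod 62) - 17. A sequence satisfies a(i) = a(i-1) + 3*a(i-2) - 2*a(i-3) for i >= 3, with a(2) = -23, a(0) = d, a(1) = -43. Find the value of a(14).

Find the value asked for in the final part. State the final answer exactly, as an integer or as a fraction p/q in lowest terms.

Step 1: remainder = value at the root: -9*(2)^3 - 1*(2)^2 + 7*(2)^1 + 1 = (-72) + (-4) + (14) + (1) = -61; answer -61
Step 2: Y1 = -61; r = 4; total draws C(14,6) = 3003; favorable C(4,1)*C(10,5) = 1008; P = 48/143; answer 48/143
Step 3: Y2 = 48/143; threaded value p + q = 191; d = -12; a(3) = 1*(-23) + 3*(-43) - 2*(-12) = -128; iterating: a(3)=-128, a(4)=-111, a(5)=-449, a(6)=-526, a(7)=-1651, a(8)=-2331, a(9)=-6232, a(10)=-9923, a(11)=-23957, a(12)=-41262, a(13)=-93287, a(14)=-169159; answer -169159

-169159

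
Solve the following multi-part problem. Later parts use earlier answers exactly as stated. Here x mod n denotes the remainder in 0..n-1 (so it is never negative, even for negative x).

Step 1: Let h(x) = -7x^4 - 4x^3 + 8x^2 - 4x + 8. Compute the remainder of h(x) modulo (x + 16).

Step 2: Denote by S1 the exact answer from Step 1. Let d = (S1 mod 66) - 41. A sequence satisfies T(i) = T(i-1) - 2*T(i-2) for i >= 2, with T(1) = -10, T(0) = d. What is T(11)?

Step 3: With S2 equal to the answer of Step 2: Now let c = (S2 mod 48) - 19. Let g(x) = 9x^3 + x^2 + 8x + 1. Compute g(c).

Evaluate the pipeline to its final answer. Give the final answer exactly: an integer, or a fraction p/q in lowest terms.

83959

Step 1: remainder = value at the root: -7*(-16)^4 - 4*(-16)^3 + 8*(-16)^2 - 4*(-16)^1 + 8 = (-458752) + (16384) + (2048) + (64) + (8) = -440248; answer -440248
Step 2: S1 = -440248; d = -3; T(2) = 1*(-10) - 2*(-3) = -4; iterating: T(2)=-4, T(3)=16, T(4)=24, T(5)=-8, T(6)=-56, T(7)=-40, T(8)=72, T(9)=152, T(10)=8, T(11)=-296; answer -296
Step 3: S2 = -296; c = 21; 9*(21)^3 + 1*(21)^2 + 8*(21)^1 + 1 = (83349) + (441) + (168) + (1) = 83959; answer 83959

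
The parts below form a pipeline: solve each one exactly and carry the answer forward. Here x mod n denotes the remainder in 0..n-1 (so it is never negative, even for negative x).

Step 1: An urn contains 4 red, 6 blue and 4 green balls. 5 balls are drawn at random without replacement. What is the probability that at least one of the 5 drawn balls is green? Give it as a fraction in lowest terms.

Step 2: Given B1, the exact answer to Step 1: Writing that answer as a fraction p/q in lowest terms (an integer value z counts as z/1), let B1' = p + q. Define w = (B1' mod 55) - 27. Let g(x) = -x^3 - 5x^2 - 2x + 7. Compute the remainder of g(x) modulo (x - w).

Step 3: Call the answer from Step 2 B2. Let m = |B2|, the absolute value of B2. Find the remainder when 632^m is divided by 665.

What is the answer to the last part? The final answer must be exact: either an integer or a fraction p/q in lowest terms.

Step 1: total draws C(14,5) = 2002; complement C(10,5) = 252; favorable 2002 - 252 = 1750; P = 125/143; answer 125/143
Step 2: B1 = 125/143; threaded value p + q = 268; w = 21; remainder = value at the root: -1*(21)^3 - 5*(21)^2 - 2*(21)^1 + 7 = (-9261) + (-2205) + (-42) + (7) = -11501; answer -11501
Step 3: B2 = -11501; m = 11501; squarings mod 665: 632^1=632, 632^2=424, 632^4=226, 632^8=536, 632^16=16, 632^32=256, 632^64=366, 632^128=291, 632^256=226, 632^512=536, 632^1024=16, 632^2048=256, 632^4096=366, 632^8192=291; 632^11501 = 632^1 * 632^4 * 632^8 * 632^32 * 632^64 * 632^128 * 632^1024 * 632^2048 * 632^8192 = 137 (mod 665); answer 137

137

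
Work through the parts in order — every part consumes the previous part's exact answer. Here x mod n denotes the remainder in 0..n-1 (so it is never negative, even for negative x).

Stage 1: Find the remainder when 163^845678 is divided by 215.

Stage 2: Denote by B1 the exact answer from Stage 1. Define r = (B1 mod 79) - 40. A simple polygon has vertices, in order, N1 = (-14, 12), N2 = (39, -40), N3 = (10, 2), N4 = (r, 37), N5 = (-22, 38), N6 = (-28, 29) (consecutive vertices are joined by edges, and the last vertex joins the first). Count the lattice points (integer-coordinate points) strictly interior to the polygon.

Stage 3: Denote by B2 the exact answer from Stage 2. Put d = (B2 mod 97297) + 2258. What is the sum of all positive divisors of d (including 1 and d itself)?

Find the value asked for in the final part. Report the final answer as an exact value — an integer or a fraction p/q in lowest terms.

7056

Stage 1: squarings mod 215: 163^1=163, 163^2=124, 163^4=111, 163^8=66, 163^16=56, 163^32=126, 163^64=181, 163^128=81, 163^256=111, 163^512=66, 163^1024=56, 163^2048=126, 163^4096=181, 163^8192=81, 163^16384=111, 163^32768=66, 163^65536=56, 163^131072=126, 163^262144=181, 163^524288=81; 163^845678 = 163^2 * 163^4 * 163^8 * 163^32 * 163^64 * 163^256 * 163^512 * 163^1024 * 163^8192 * 163^16384 * 163^32768 * 163^262144 * 163^524288 = 109 (mod 215); answer 109
Stage 2: B1 = 109; r = -10; cross terms: (-14*-40 - 39*12)=92, (39*2 - 10*-40)=478, (10*37 - -10*2)=390, (-10*38 - -22*37)=434, (-22*29 - -28*38)=426, (-28*12 - -14*29)=70; twice the area = |1890| = 1890; area = 945; boundary points = 1 + 1 + 5 + 1 + 3 + 1 = 12; strictly interior points = area - boundary/2 + 1 = 940; answer 940
Stage 3: B2 = 940; d = 3198; 3198 = 2 * 3 * 13 * 41; sigma = (1 + 2) * (1 + 3) * (1 + 13) * (1 + 41) = 3 * 4 * 14 * 42 = 7056; answer 7056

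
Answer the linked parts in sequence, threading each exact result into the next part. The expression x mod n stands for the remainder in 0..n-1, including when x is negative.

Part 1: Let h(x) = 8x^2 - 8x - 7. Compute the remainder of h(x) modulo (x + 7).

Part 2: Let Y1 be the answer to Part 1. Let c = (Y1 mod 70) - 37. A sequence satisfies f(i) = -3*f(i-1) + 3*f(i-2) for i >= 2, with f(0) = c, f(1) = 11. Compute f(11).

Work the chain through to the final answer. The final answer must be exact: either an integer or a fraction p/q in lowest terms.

Part 1: remainder = value at the root: 8*(-7)^2 - 8*(-7)^1 - 7 = (392) + (56) + (-7) = 441; answer 441
Part 2: Y1 = 441; c = -16; f(2) = -3*(11) + 3*(-16) = -81; iterating: f(2)=-81, f(3)=276, f(4)=-1071, f(5)=4041, f(6)=-15336, f(7)=58131, f(8)=-220401, f(9)=835596, f(10)=-3167991, f(11)=12010761; answer 12010761

12010761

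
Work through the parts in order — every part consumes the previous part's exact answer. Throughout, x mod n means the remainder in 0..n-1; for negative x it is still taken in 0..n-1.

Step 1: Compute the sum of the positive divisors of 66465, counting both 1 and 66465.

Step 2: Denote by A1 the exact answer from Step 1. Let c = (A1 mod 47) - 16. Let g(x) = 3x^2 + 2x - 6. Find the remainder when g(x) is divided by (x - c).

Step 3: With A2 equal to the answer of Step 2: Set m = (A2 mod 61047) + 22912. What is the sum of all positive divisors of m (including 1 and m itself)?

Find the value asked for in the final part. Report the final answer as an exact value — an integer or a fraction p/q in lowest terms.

37200

Step 1: 66465 = 3^2 * 5 * 7 * 211; sigma = (1 + 3 + 9) * (1 + 5) * (1 + 7) * (1 + 211) = 13 * 6 * 8 * 212 = 132288; answer 132288
Step 2: A1 = 132288; c = 14; remainder = value at the root: 3*(14)^2 + 2*(14)^1 - 6 = (588) + (28) + (-6) = 610; answer 610
Step 3: A2 = 610; m = 23522; 23522 = 2 * 19 * 619; sigma = (1 + 2) * (1 + 19) * (1 + 619) = 3 * 20 * 620 = 37200; answer 37200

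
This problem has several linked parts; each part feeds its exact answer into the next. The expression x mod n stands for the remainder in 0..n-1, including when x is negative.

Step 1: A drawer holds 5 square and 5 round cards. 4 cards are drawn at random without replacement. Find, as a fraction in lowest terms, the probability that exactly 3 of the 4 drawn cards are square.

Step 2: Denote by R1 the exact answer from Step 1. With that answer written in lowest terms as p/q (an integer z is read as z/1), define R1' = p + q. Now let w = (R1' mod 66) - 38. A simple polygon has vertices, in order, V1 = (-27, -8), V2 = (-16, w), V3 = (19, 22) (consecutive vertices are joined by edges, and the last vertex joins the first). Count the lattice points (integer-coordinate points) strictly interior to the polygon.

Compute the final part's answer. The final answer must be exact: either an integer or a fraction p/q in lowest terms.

256

Step 1: total draws C(10,4) = 210; favorable C(5,3)*C(5,1) = 50; P = 5/21; answer 5/21
Step 2: R1 = 5/21; threaded value p + q = 26; w = -12; cross terms: (-27*-12 - -16*-8)=196, (-16*22 - 19*-12)=-124, (19*-8 - -27*22)=442; twice the area = |514| = 514; area = 257; boundary points = 1 + 1 + 2 = 4; strictly interior points = area - boundary/2 + 1 = 256; answer 256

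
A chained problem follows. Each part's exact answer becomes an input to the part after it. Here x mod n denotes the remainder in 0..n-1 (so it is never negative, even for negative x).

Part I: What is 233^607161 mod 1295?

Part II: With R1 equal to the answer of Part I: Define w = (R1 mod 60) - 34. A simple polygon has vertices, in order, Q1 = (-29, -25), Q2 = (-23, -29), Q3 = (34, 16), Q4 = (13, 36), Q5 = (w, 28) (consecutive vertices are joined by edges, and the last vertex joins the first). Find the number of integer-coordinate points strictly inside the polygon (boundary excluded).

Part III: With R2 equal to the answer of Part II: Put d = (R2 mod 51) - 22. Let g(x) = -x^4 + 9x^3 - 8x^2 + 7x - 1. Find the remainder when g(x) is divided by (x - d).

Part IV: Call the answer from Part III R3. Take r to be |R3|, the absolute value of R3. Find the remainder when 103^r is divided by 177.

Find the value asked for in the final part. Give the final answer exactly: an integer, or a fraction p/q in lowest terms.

22

Part I: squarings mod 1295: 233^1=233, 233^2=1194, 233^4=1136, 233^8=676, 233^16=1136, 233^32=676, 233^64=1136, 233^128=676, 233^256=1136, 233^512=676, 233^1024=1136, 233^2048=676, 233^4096=1136, 233^8192=676, 233^16384=1136, 233^32768=676, 233^65536=1136, 233^131072=676, 233^262144=1136, 233^524288=676; 233^607161 = 233^1 * 233^8 * 233^16 * 233^32 * 233^128 * 233^256 * 233^512 * 233^16384 * 233^65536 * 233^524288 = 813 (mod 1295); answer 813
Part II: R1 = 813; w = -1; cross terms: (-29*-29 - -23*-25)=266, (-23*16 - 34*-29)=618, (34*36 - 13*16)=1016, (13*28 - -1*36)=400, (-1*-25 - -29*28)=837; twice the area = |3137| = 3137; area = 3137/2; boundary points = 2 + 3 + 1 + 2 + 1 = 9; strictly interior points = area - boundary/2 + 1 = 1565; answer 1565
Part III: R2 = 1565; d = 13; remainder = value at the root: -1*(13)^4 + 9*(13)^3 - 8*(13)^2 + 7*(13)^1 - 1 = (-28561) + (19773) + (-1352) + (91) + (-1) = -10050; answer -10050
Part IV: R3 = -10050; r = 10050; squarings mod 177: 103^1=103, 103^2=166, 103^4=121, 103^8=127, 103^16=22, 103^32=130, 103^64=85, 103^128=145, 103^256=139, 103^512=28, 103^1024=76, 103^2048=112, 103^4096=154, 103^8192=175; 103^10050 = 103^2 * 103^64 * 103^256 * 103^512 * 103^1024 * 103^8192 = 22 (mod 177); answer 22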